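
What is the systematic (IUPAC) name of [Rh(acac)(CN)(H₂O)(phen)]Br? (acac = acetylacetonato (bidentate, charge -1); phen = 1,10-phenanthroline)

The 1 bromide counter-ion carries a total charge of -1, so each complex ion is 1+.
Ligand charges: 1×cyano (-1 each), 1×acetylacetonato (-1 each), 1×aqua (neutral), 1×1,10-phenanthroline (neutral); total -2. So Rh + (-2) = 1+, giving Rh = +3.
Ligands are named alphabetically: acetylacetonato before aqua before cyano before phenanthroline.

(acetylacetonato)aquacyano(1,10-phenanthroline)rhodium(III) bromide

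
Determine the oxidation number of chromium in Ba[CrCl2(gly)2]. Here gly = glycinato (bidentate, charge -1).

+2

1 barium outside the brackets (+2 each) → the complex ion is 2−.
Ligand charges: 2×Cl = -2; 2×gly = -2; sum -4.
Cr + (-4) = 2− ⇒ Cr is +2.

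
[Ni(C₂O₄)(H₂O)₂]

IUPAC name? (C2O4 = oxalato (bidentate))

diaquaoxalatonickel(II)

There is no counter-ion, so the complex is neutral overall.
Ligand charges: 2×aqua (neutral), 1×oxalato (-2 each); total -2. So Ni + (-2) = 0, giving Ni = +2.
Ligands are named alphabetically: aqua before oxalato.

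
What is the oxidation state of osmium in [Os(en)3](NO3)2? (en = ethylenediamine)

+2

2 nitrate outside the brackets (-1 each) → the complex ion is 2+.
Ligand charges: 3×en neutral; sum 0.
Os + (0) = 2+ ⇒ Os is +2.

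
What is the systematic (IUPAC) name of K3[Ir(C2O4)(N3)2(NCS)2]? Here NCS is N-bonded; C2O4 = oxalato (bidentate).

potassium diazidodiisothiocyanatooxalatoiridate(III)

The 3 potassium counter-ions carry a total charge of +3, so each complex ion is 3−.
Ligand charges: 2×isothiocyanato (-1 each), 1×oxalato (-2 each), 2×azido (-1 each); total -6. So Ir + (-6) = 3−, giving Ir = +3.
The complex ion is anionic, so iridium takes the -ate form iridate(III).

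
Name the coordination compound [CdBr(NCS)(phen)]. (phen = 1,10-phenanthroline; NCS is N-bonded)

bromoisothiocyanato(1,10-phenanthroline)cadmium(II)

There is no counter-ion, so the complex is neutral overall.
Ligand charges: 1×bromo (-1 each), 1×1,10-phenanthroline (neutral), 1×isothiocyanato (-1 each); total -2. So Cd + (-2) = 0, giving Cd = +2.
Ligands are named alphabetically: bromo before isothiocyanato before phenanthroline.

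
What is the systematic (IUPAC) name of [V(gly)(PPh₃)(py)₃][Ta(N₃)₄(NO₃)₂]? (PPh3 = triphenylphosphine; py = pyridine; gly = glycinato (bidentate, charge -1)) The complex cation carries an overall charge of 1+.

(glycinato)tris(pyridine)(triphenylphosphine)vanadium(II) tetraazidodinitratotantalate(V)

Both ions are complex: the cation is named first with the plain metal name, the anion second with the -ate form; each ion's ligands are alphabetised independently.
The complex cation is given as 1+; its ligand charges sum to -1, so V = +2.
A 1:1 salt means the anion carries the equal and opposite charge, 1−.
Anion: ligand charges sum to -6; for the ion to be 1−, Ta = +5.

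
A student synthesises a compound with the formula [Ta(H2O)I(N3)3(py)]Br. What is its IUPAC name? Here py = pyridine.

aquatriazidoiodo(pyridine)tantalum(V) bromide

The 1 bromide counter-ion carries a total charge of -1, so each complex ion is 1+.
Ligand charges: 1×iodo (-1 each), 1×pyridine (neutral), 1×aqua (neutral), 3×azido (-1 each); total -4. So Ta + (-4) = 1+, giving Ta = +5.
Ligands are named alphabetically: aqua before azido before iodo before pyridine.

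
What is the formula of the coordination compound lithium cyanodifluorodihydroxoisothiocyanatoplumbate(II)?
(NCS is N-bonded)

Ligands: 2 fluoro (F, -1), 1 isothiocyanato (NCS, -1), 1 cyano (CN, -1), 2 hydroxo (OH, -1). Ligand charge sum = -6.
With Pb in oxidation state +2, the complex ion is [Pb...]^4−.
Charge balance with lithium (+1) requires 1 complex ion per 4 lithium.

Li4[Pb(CN)F2(NCS)(OH)2]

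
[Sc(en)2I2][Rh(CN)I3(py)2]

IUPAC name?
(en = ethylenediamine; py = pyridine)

bis(ethylenediamine)diiodoscandium(III) cyanotriiodobis(pyridine)rhodate(III)

Scandium is always +3 in its complexes; the cation's ligand charges sum to -2, so the complex cation is 1+.
A 1:1 salt means the anion carries the equal and opposite charge, 1−.
Anion: ligand charges sum to -4; for the ion to be 1−, Rh = +3.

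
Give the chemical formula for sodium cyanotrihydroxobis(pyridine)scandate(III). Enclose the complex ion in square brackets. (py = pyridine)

Na[Sc(CN)(OH)3(py)2]

Ligands: 3 hydroxo (OH, -1), 2 pyridine (py, neutral), 1 cyano (CN, -1). Ligand charge sum = -4.
With Sc in oxidation state +3, the complex ion is [Sc...]^1−.
Charge balance with sodium (+1) requires 1 complex ion per 1 sodium.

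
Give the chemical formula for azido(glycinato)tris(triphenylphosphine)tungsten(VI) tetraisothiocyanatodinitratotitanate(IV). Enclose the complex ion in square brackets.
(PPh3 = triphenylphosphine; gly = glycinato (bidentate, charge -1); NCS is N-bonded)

[W(gly)(N3)(PPh3)3][Ti(NCS)4(NO3)2]2

Cation [W…]: ligand charges -2, W(VI) ⇒ ion charge 4+.
Anion [Ti…]: ligand charges -6, Ti(IV) ⇒ ion charge 2−.
One 4+ cation requires 2 of the 2− anion.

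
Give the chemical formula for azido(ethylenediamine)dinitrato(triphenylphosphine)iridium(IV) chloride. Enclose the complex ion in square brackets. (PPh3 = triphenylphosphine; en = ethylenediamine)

Ligands: 1 triphenylphosphine (PPh3, neutral), 1 ethylenediamine (en, neutral), 1 azido (N3, -1), 2 nitrato (NO3, -1). Ligand charge sum = -3.
With Ir in oxidation state +4, the complex ion is [Ir...]^1+.
Charge balance with chloride (-1) requires 1 complex ion per 1 chloride.

[Ir(en)(N3)(NO3)2(PPh3)]Cl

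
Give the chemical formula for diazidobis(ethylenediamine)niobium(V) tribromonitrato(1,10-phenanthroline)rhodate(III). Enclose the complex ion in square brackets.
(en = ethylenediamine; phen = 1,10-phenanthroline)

Cation [Nb…]: ligand charges -2, Nb(V) ⇒ ion charge 3+.
Anion [Rh…]: ligand charges -4, Rh(III) ⇒ ion charge 1−.
One 3+ cation requires 3 of the 1− anion.

[Nb(en)2(N3)2][RhBr3(NO3)(phen)]3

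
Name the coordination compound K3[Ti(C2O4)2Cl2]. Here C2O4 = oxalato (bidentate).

potassium dichlorodioxalatotitanate(III)

The 3 potassium counter-ions carry a total charge of +3, so each complex ion is 3−.
Ligand charges: 2×oxalato (-2 each), 2×chloro (-1 each); total -6. So Ti + (-6) = 3−, giving Ti = +3.
Ligands are named alphabetically: chloro before oxalato.
The complex ion is anionic, so titanium takes the -ate form titanate(III).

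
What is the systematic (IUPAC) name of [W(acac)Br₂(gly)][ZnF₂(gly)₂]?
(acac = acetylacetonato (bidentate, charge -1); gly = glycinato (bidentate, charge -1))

Both ions are complex: the cation is named first with the plain metal name, the anion second with the -ate form; each ion's ligands are alphabetised independently.
Zinc is always +2 in its complexes; the anion's ligand charges sum to -4, so the complex anion is 2−.
A 1:1 salt means the cation carries the equal and opposite charge, 2+.
Cation: ligand charges sum to -4; for the ion to be 2+, W = +6.

(acetylacetonato)dibromo(glycinato)tungsten(VI) difluorobis(glycinato)zincate(II)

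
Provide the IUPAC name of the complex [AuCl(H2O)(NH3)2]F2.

The 2 fluoride counter-ions carry a total charge of -2, so each complex ion is 2+.
Ligand charges: 1×aqua (neutral), 2×ammine (neutral), 1×chloro (-1 each); total -1. So Au + (-1) = 2+, giving Au = +3.
Ligands are named alphabetically: ammine before aqua before chloro.

diammineaquachlorogold(III) fluoride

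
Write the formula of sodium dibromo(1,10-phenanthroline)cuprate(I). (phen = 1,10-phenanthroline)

Na[CuBr2(phen)]

Ligands: 1 1,10-phenanthroline (phen, neutral), 2 bromo (Br, -1). Ligand charge sum = -2.
With Cu in oxidation state +1, the complex ion is [Cu...]^1−.
Charge balance with sodium (+1) requires 1 complex ion per 1 sodium.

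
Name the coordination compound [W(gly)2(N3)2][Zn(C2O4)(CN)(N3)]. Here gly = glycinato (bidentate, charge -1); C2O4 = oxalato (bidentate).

Both ions are complex: the cation is named first with the plain metal name, the anion second with the -ate form; each ion's ligands are alphabetised independently.
Zinc is always +2 in its complexes; the anion's ligand charges sum to -4, so the complex anion is 2−.
A 1:1 salt means the cation carries the equal and opposite charge, 2+.
Cation: ligand charges sum to -4; for the ion to be 2+, W = +6.

diazidobis(glycinato)tungsten(VI) azidocyanooxalatozincate(II)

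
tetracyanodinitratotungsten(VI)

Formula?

[W(CN)4(NO3)2]

Ligands: 4 cyano (CN, -1), 2 nitrato (NO3, -1). Ligand charge sum = -6.
With W in oxidation state +6, the complex ion is [W...].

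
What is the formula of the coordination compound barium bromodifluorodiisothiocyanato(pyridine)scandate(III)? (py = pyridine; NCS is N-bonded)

Ligands: 1 bromo (Br, -1), 1 pyridine (py, neutral), 2 isothiocyanato (NCS, -1), 2 fluoro (F, -1). Ligand charge sum = -5.
With Sc in oxidation state +3, the complex ion is [Sc...]^2−.
Charge balance with barium (+2) requires 1 complex ion per 1 barium.

Ba[ScBrF2(NCS)2(py)]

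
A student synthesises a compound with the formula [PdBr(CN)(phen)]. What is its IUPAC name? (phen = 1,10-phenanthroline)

There is no counter-ion, so the complex is neutral overall.
Ligand charges: 1×bromo (-1 each), 1×1,10-phenanthroline (neutral), 1×cyano (-1 each); total -2. So Pd + (-2) = 0, giving Pd = +2.
Ligands are named alphabetically: bromo before cyano before phenanthroline.

bromocyano(1,10-phenanthroline)palladium(II)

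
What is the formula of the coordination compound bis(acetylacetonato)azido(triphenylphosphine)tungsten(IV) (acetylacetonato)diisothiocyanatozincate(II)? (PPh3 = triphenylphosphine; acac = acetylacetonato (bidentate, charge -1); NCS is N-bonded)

[W(acac)2(N3)(PPh3)][Zn(acac)(NCS)2]

Cation [W…]: ligand charges -3, W(IV) ⇒ ion charge 1+.
Anion [Zn…]: ligand charges -3, Zn(II) ⇒ ion charge 1−.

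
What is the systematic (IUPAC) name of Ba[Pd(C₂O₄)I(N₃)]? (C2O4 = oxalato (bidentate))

barium azidoiodooxalatopalladate(II)

The 1 barium counter-ion carries a total charge of +2, so each complex ion is 2−.
Ligand charges: 1×iodo (-1 each), 1×azido (-1 each), 1×oxalato (-2 each); total -4. So Pd + (-4) = 2−, giving Pd = +2.
Ligands are named alphabetically: azido before iodo before oxalato.
The complex ion is anionic, so palladium takes the -ate form palladate(II).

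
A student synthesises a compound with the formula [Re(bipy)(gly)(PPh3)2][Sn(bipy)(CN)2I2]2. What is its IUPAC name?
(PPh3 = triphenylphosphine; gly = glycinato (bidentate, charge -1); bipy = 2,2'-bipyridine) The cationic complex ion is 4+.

(2,2'-bipyridine)(glycinato)bis(triphenylphosphine)rhenium(V) (2,2'-bipyridine)dicyanodiiodostannate(II)

Both ions are complex: the cation is named first with the plain metal name, the anion second with the -ate form; each ion's ligands are alphabetised independently.
The complex cation is given as 4+; its ligand charges sum to -1, so Re = +5.
With 2 anions per cation, each anion must be 4/2 = 2−.
Anion: ligand charges sum to -4; for the ion to be 2−, Sn = +2.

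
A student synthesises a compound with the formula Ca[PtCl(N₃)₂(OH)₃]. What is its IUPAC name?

calcium diazidochlorotrihydroxoplatinate(IV)

The 1 calcium counter-ion carries a total charge of +2, so each complex ion is 2−.
Ligand charges: 1×chloro (-1 each), 2×azido (-1 each), 3×hydroxo (-1 each); total -6. So Pt + (-6) = 2−, giving Pt = +4.
Ligands are named alphabetically: azido before chloro before hydroxo.
The complex ion is anionic, so platinum takes the -ate form platinate(IV).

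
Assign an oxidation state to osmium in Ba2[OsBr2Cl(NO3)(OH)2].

+2

2 barium outside the brackets (+2 each) → the complex ion is 4−.
Ligand charges: 1×Cl = -1; 2×Br = -2; 2×OH = -2; 1×NO3 = -1; sum -6.
Os + (-6) = 4− ⇒ Os is +2.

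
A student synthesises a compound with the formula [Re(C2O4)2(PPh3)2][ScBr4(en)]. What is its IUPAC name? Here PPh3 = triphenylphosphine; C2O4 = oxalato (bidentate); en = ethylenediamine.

Both ions are complex: the cation is named first with the plain metal name, the anion second with the -ate form; each ion's ligands are alphabetised independently.
Scandium is always +3 in its complexes; the anion's ligand charges sum to -4, so the complex anion is 1−.
A 1:1 salt means the cation carries the equal and opposite charge, 1+.
Cation: ligand charges sum to -4; for the ion to be 1+, Re = +5.

dioxalatobis(triphenylphosphine)rhenium(V) tetrabromo(ethylenediamine)scandate(III)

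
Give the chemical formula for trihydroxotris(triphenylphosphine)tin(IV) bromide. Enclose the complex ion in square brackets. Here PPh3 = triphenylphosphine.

Ligands: 3 hydroxo (OH, -1), 3 triphenylphosphine (PPh3, neutral). Ligand charge sum = -3.
With Sn in oxidation state +4, the complex ion is [Sn...]^1+.
Charge balance with bromide (-1) requires 1 complex ion per 1 bromide.

[Sn(OH)3(PPh3)3]Br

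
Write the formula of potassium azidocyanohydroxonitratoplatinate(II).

Ligands: 1 azido (N3, -1), 1 cyano (CN, -1), 1 hydroxo (OH, -1), 1 nitrato (NO3, -1). Ligand charge sum = -4.
With Pt in oxidation state +2, the complex ion is [Pt...]^2−.
Charge balance with potassium (+1) requires 1 complex ion per 2 potassium.

K2[Pt(CN)(N3)(NO3)(OH)]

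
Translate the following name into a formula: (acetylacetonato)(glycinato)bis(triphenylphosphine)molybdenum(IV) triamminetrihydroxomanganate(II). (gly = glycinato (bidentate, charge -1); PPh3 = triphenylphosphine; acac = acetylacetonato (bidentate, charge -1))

Cation [Mo…]: ligand charges -2, Mo(IV) ⇒ ion charge 2+.
Anion [Mn…]: ligand charges -3, Mn(II) ⇒ ion charge 1−.
One 2+ cation requires 2 of the 1− anion.

[Mo(acac)(gly)(PPh3)2][Mn(NH3)3(OH)3]2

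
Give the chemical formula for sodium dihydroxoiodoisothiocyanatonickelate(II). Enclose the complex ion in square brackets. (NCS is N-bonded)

Na2[NiI(NCS)(OH)2]

Ligands: 1 isothiocyanato (NCS, -1), 2 hydroxo (OH, -1), 1 iodo (I, -1). Ligand charge sum = -4.
With Ni in oxidation state +2, the complex ion is [Ni...]^2−.
Charge balance with sodium (+1) requires 1 complex ion per 2 sodium.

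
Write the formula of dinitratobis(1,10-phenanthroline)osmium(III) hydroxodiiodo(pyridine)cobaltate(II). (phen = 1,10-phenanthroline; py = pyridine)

[Os(NO3)2(phen)2][CoI2(OH)(py)]

Cation [Os…]: ligand charges -2, Os(III) ⇒ ion charge 1+.
Anion [Co…]: ligand charges -3, Co(II) ⇒ ion charge 1−.
One 1+ cation balances one 1− anion.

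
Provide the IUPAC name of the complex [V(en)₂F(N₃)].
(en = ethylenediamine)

There is no counter-ion, so the complex is neutral overall.
Ligand charges: 1×fluoro (-1 each), 1×azido (-1 each), 2×ethylenediamine (neutral); total -2. So V + (-2) = 0, giving V = +2.
Ligands are named alphabetically: azido before ethylenediamine before fluoro.

azidobis(ethylenediamine)fluorovanadium(II)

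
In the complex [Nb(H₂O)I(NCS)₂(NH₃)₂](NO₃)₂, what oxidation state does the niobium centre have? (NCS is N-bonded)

2 nitrate outside the brackets (-1 each) → the complex ion is 2+.
Ligand charges: 1×I = -1; 2×NCS = -2; 1×H2O neutral; 2×NH3 neutral; sum -3.
Nb + (-3) = 2+ ⇒ Nb is +5.

+5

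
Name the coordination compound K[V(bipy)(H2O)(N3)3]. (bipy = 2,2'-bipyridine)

potassium aquatriazido(2,2'-bipyridine)vanadate(II)

The 1 potassium counter-ion carries a total charge of +1, so each complex ion is 1−.
Ligand charges: 1×aqua (neutral), 1×2,2'-bipyridine (neutral), 3×azido (-1 each); total -3. So V + (-3) = 1−, giving V = +2.
The complex ion is anionic, so vanadium takes the -ate form vanadate(II).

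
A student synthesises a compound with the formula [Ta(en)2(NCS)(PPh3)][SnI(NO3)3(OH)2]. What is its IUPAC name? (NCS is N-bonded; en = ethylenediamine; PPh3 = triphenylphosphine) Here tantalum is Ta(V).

Both ions are complex: the cation is named first with the plain metal name, the anion second with the -ate form; each ion's ligands are alphabetised independently.
Ta is given as +5; the cation's ligand charges sum to -1, so the complex cation is 4+.
A 1:1 salt means the anion carries the equal and opposite charge, 4−.
Anion: ligand charges sum to -6; for the ion to be 4−, Sn = +2.

bis(ethylenediamine)isothiocyanato(triphenylphosphine)tantalum(V) dihydroxoiodotrinitratostannate(II)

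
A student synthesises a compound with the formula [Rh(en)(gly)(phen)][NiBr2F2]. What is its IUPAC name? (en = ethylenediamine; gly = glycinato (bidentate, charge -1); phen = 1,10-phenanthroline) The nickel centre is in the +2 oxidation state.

(ethylenediamine)(glycinato)(1,10-phenanthroline)rhodium(III) dibromodifluoronickelate(II)

Both ions are complex: the cation is named first with the plain metal name, the anion second with the -ate form; each ion's ligands are alphabetised independently.
Ni is given as +2; the anion's ligand charges sum to -4, so the complex anion is 2−.
A 1:1 salt means the cation carries the equal and opposite charge, 2+.
Cation: ligand charges sum to -1; for the ion to be 2+, Rh = +3.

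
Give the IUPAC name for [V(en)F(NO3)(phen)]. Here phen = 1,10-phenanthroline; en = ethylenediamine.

(ethylenediamine)fluoronitrato(1,10-phenanthroline)vanadium(II)

There is no counter-ion, so the complex is neutral overall.
Ligand charges: 1×1,10-phenanthroline (neutral), 1×ethylenediamine (neutral), 1×fluoro (-1 each), 1×nitrato (-1 each); total -2. So V + (-2) = 0, giving V = +2.
Ligands are named alphabetically: ethylenediamine before fluoro before nitrato before phenanthroline.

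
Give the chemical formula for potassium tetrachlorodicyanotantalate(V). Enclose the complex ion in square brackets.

K[TaCl4(CN)2]

Ligands: 4 chloro (Cl, -1), 2 cyano (CN, -1). Ligand charge sum = -6.
Charge balance with potassium (+1) requires 1 complex ion per 1 potassium.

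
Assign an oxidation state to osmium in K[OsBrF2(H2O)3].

1 potassium outside the brackets (+1 each) → the complex ion is 1−.
Ligand charges: 3×H2O neutral; 1×Br = -1; 2×F = -2; sum -3.
Os + (-3) = 1− ⇒ Os is +2.

+2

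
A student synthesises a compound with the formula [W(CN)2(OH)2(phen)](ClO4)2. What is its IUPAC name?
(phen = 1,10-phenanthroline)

The 2 perchlorate counter-ions carry a total charge of -2, so each complex ion is 2+.
Ligand charges: 1×1,10-phenanthroline (neutral), 2×cyano (-1 each), 2×hydroxo (-1 each); total -4. So W + (-4) = 2+, giving W = +6.
Ligands are named alphabetically: cyano before hydroxo before phenanthroline.

dicyanodihydroxo(1,10-phenanthroline)tungsten(VI) perchlorate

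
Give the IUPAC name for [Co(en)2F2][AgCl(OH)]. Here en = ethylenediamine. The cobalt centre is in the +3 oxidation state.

bis(ethylenediamine)difluorocobalt(III) chlorohydroxoargentate(I)

Both ions are complex: the cation is named first with the plain metal name, the anion second with the -ate form; each ion's ligands are alphabetised independently.
Co is given as +3; the cation's ligand charges sum to -2, so the complex cation is 1+.
A 1:1 salt means the anion carries the equal and opposite charge, 1−.
Anion: ligand charges sum to -2; for the ion to be 1−, Ag = +1.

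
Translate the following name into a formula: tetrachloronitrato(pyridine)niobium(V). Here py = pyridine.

[NbCl4(NO3)(py)]

Ligands: 1 pyridine (py, neutral), 4 chloro (Cl, -1), 1 nitrato (NO3, -1). Ligand charge sum = -5.
With Nb in oxidation state +5, the complex ion is [Nb...].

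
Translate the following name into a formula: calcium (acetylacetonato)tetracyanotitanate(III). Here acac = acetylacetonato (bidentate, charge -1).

Ca[Ti(acac)(CN)4]

Ligands: 4 cyano (CN, -1), 1 acetylacetonato (acac, -1). Ligand charge sum = -5.
With Ti in oxidation state +3, the complex ion is [Ti...]^2−.
Charge balance with calcium (+2) requires 1 complex ion per 1 calcium.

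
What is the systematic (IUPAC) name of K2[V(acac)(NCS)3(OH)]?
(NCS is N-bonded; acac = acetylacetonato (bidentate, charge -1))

potassium (acetylacetonato)hydroxotriisothiocyanatovanadate(III)

The 2 potassium counter-ions carry a total charge of +2, so each complex ion is 2−.
Ligand charges: 1×hydroxo (-1 each), 3×isothiocyanato (-1 each), 1×acetylacetonato (-1 each); total -5. So V + (-5) = 2−, giving V = +3.
The complex ion is anionic, so vanadium takes the -ate form vanadate(III).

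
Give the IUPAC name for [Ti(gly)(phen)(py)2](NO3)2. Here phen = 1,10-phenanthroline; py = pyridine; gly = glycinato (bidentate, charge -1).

(glycinato)(1,10-phenanthroline)bis(pyridine)titanium(III) nitrate

The 2 nitrate counter-ions carry a total charge of -2, so each complex ion is 2+.
Ligand charges: 1×1,10-phenanthroline (neutral), 2×pyridine (neutral), 1×glycinato (-1 each); total -1. So Ti + (-1) = 2+, giving Ti = +3.
Ligands are named alphabetically: glycinato before phenanthroline before pyridine.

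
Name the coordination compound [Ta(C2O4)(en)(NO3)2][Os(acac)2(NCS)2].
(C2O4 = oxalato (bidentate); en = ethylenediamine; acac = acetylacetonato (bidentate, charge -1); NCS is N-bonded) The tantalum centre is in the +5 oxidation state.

(ethylenediamine)dinitratooxalatotantalum(V) bis(acetylacetonato)diisothiocyanatoosmate(III)

Ta is given as +5; the cation's ligand charges sum to -4, so the complex cation is 1+.
A 1:1 salt means the anion carries the equal and opposite charge, 1−.
Anion: ligand charges sum to -4; for the ion to be 1−, Os = +3.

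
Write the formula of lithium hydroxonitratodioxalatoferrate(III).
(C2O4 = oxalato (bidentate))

Li3[Fe(C2O4)2(NO3)(OH)]

Ligands: 2 oxalato (C2O4, -2), 1 hydroxo (OH, -1), 1 nitrato (NO3, -1). Ligand charge sum = -6.
With Fe in oxidation state +3, the complex ion is [Fe...]^3−.
Charge balance with lithium (+1) requires 1 complex ion per 3 lithium.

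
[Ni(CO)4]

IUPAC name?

There is no counter-ion, so the complex is neutral overall.
Ligand charges: 4×carbonyl (neutral); total 0. So Ni + (0) = 0, giving Ni = 0.

tetracarbonylnickel(0)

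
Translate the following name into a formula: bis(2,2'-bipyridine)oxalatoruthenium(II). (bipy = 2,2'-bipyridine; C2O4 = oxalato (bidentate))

[Ru(bipy)2(C2O4)]

Ligands: 2 2,2'-bipyridine (bipy, neutral), 1 oxalato (C2O4, -2). Ligand charge sum = -2.
With Ru in oxidation state +2, the complex ion is [Ru...].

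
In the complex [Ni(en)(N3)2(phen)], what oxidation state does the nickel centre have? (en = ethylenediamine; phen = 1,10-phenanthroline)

+2

No counter-ion: the bracketed complex is neutral.
Ligand charges: 1×en neutral; 2×N3 = -2; 1×phen neutral; sum -2.
Ni + (-2) = 0 ⇒ Ni is +2.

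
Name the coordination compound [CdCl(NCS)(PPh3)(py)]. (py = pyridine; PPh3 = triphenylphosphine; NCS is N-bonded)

There is no counter-ion, so the complex is neutral overall.
Ligand charges: 1×pyridine (neutral), 1×triphenylphosphine (neutral), 1×chloro (-1 each), 1×isothiocyanato (-1 each); total -2. So Cd + (-2) = 0, giving Cd = +2.
Ligands are named alphabetically: chloro before isothiocyanato before pyridine before triphenylphosphine.

chloroisothiocyanato(pyridine)(triphenylphosphine)cadmium(II)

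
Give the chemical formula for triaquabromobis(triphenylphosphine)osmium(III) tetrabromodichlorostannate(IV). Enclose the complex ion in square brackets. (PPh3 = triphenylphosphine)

Cation [Os…]: ligand charges -1, Os(III) ⇒ ion charge 2+.
Anion [Sn…]: ligand charges -6, Sn(IV) ⇒ ion charge 2−.

[OsBr(H2O)3(PPh3)2][SnBr4Cl2]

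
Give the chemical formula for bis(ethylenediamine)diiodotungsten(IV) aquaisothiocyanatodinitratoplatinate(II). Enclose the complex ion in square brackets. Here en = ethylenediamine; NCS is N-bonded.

Cation [W…]: ligand charges -2, W(IV) ⇒ ion charge 2+.
Anion [Pt…]: ligand charges -3, Pt(II) ⇒ ion charge 1−.
One 2+ cation requires 2 of the 1− anion.

[W(en)2I2][Pt(H2O)(NCS)(NO3)2]2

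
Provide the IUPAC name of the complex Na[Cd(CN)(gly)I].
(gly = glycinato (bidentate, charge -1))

sodium cyano(glycinato)iodocadmate(II)

The 1 sodium counter-ion carries a total charge of +1, so each complex ion is 1−.
Ligand charges: 1×glycinato (-1 each), 1×iodo (-1 each), 1×cyano (-1 each); total -3. So Cd + (-3) = 1−, giving Cd = +2.
The complex ion is anionic, so cadmium takes the -ate form cadmate(II).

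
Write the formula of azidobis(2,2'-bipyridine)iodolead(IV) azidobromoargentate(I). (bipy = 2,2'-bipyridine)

[Pb(bipy)2I(N3)][AgBr(N3)]2

Cation [Pb…]: ligand charges -2, Pb(IV) ⇒ ion charge 2+.
Anion [Ag…]: ligand charges -2, Ag(I) ⇒ ion charge 1−.
One 2+ cation requires 2 of the 1− anion.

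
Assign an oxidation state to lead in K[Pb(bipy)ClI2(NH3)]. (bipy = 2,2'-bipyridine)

1 potassium outside the brackets (+1 each) → the complex ion is 1−.
Ligand charges: 2×I = -2; 1×bipy neutral; 1×Cl = -1; 1×NH3 neutral; sum -3.
Pb + (-3) = 1− ⇒ Pb is +2.

+2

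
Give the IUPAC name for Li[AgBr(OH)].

The 1 lithium counter-ion carries a total charge of +1, so each complex ion is 1−.
Ligand charges: 1×hydroxo (-1 each), 1×bromo (-1 each); total -2. So Ag + (-2) = 1−, giving Ag = +1.
Ligands are named alphabetically: bromo before hydroxo.
The complex ion is anionic, so silver takes the -ate form argentate(I).

lithium bromohydroxoargentate(I)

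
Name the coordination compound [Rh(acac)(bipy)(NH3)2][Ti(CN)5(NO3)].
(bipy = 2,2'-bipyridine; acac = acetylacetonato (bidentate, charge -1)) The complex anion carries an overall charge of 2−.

(acetylacetonato)diammine(2,2'-bipyridine)rhodium(III) pentacyanonitratotitanate(IV)

The complex anion is given as 2−; its ligand charges sum to -6, so Ti = +4.
A 1:1 salt means the cation carries the equal and opposite charge, 2+.
Cation: ligand charges sum to -1; for the ion to be 2+, Rh = +3.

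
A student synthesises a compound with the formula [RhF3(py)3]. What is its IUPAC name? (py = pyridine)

There is no counter-ion, so the complex is neutral overall.
Ligand charges: 3×fluoro (-1 each), 3×pyridine (neutral); total -3. So Rh + (-3) = 0, giving Rh = +3.
Ligands are named alphabetically: fluoro before pyridine.

trifluorotris(pyridine)rhodium(III)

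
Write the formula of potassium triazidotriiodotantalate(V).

K[TaI3(N3)3]

Ligands: 3 azido (N3, -1), 3 iodo (I, -1). Ligand charge sum = -6.
Charge balance with potassium (+1) requires 1 complex ion per 1 potassium.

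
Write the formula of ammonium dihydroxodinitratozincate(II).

(NH4)2[Zn(NO3)2(OH)2]

Ligands: 2 hydroxo (OH, -1), 2 nitrato (NO3, -1). Ligand charge sum = -4.
With Zn in oxidation state +2, the complex ion is [Zn...]^2−.
Charge balance with ammonium (+1) requires 1 complex ion per 2 ammonium.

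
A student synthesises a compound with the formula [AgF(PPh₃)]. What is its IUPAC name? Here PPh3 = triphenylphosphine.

fluoro(triphenylphosphine)silver(I)

There is no counter-ion, so the complex is neutral overall.
Ligand charges: 1×fluoro (-1 each), 1×triphenylphosphine (neutral); total -1. So Ag + (-1) = 0, giving Ag = +1.
Ligands are named alphabetically: fluoro before triphenylphosphine.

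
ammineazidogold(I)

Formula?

Ligands: 1 azido (N3, -1), 1 ammine (NH3, neutral). Ligand charge sum = -1.
With Au in oxidation state +1, the complex ion is [Au...].

[Au(N3)(NH3)]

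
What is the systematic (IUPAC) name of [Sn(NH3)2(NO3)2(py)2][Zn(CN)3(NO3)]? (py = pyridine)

diamminedinitratobis(pyridine)tin(IV) tricyanonitratozincate(II)

Both ions are complex: the cation is named first with the plain metal name, the anion second with the -ate form; each ion's ligands are alphabetised independently.
Zinc is always +2 in its complexes; the anion's ligand charges sum to -4, so the complex anion is 2−.
A 1:1 salt means the cation carries the equal and opposite charge, 2+.
Cation: ligand charges sum to -2; for the ion to be 2+, Sn = +4.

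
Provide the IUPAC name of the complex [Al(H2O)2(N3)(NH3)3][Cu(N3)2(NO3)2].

triamminediaquaazidoaluminium(III) diazidodinitratocuprate(II)

Both ions are complex: the cation is named first with the plain metal name, the anion second with the -ate form; each ion's ligands are alphabetised independently.
Aluminium is always +3 in its complexes; the cation's ligand charges sum to -1, so the complex cation is 2+.
A 1:1 salt means the anion carries the equal and opposite charge, 2−.
Anion: ligand charges sum to -4; for the ion to be 2−, Cu = +2.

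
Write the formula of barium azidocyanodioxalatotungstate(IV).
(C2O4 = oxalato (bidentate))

Ligands: 1 azido (N3, -1), 1 cyano (CN, -1), 2 oxalato (C2O4, -2). Ligand charge sum = -6.
With W in oxidation state +4, the complex ion is [W...]^2−.
Charge balance with barium (+2) requires 1 complex ion per 1 barium.

Ba[W(C2O4)2(CN)(N3)]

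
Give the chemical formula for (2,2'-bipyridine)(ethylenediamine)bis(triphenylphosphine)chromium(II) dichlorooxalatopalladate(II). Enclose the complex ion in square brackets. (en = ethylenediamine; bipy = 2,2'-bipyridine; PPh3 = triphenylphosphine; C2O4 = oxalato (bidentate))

[Cr(bipy)(en)(PPh3)2][Pd(C2O4)Cl2]

Cation [Cr…]: ligand charges 0, Cr(II) ⇒ ion charge 2+.
Anion [Pd…]: ligand charges -4, Pd(II) ⇒ ion charge 2−.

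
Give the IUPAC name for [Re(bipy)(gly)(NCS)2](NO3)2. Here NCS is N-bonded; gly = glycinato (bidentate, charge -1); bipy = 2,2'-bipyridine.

(2,2'-bipyridine)(glycinato)diisothiocyanatorhenium(V) nitrate

The 2 nitrate counter-ions carry a total charge of -2, so each complex ion is 2+.
Ligand charges: 2×isothiocyanato (-1 each), 1×glycinato (-1 each), 1×2,2'-bipyridine (neutral); total -3. So Re + (-3) = 2+, giving Re = +5.
Ligands are named alphabetically: bipyridine before glycinato before isothiocyanato.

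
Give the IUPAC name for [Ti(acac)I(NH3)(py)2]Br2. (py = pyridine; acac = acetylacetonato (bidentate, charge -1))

The 2 bromide counter-ions carry a total charge of -2, so each complex ion is 2+.
Ligand charges: 1×iodo (-1 each), 2×pyridine (neutral), 1×acetylacetonato (-1 each), 1×ammine (neutral); total -2. So Ti + (-2) = 2+, giving Ti = +4.
Ligands are named alphabetically: acetylacetonato before ammine before iodo before pyridine.

(acetylacetonato)ammineiodobis(pyridine)titanium(IV) bromide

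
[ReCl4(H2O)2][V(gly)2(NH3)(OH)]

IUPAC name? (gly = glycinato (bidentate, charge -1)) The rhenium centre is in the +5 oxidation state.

Both ions are complex: the cation is named first with the plain metal name, the anion second with the -ate form; each ion's ligands are alphabetised independently.
Re is given as +5; the cation's ligand charges sum to -4, so the complex cation is 1+.
A 1:1 salt means the anion carries the equal and opposite charge, 1−.
Anion: ligand charges sum to -3; for the ion to be 1−, V = +2.

diaquatetrachlororhenium(V) amminebis(glycinato)hydroxovanadate(II)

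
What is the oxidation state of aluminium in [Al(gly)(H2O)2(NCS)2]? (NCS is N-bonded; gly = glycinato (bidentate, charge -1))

No counter-ion: the bracketed complex is neutral.
Ligand charges: 2×H2O neutral; 2×NCS = -2; 1×gly = -1; sum -3.
Al + (-3) = 0 ⇒ Al is +3.

+3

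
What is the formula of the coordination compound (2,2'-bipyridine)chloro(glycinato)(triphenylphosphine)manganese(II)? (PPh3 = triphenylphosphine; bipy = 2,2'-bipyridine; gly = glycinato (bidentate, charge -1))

Ligands: 1 chloro (Cl, -1), 1 triphenylphosphine (PPh3, neutral), 1 2,2'-bipyridine (bipy, neutral), 1 glycinato (gly, -1). Ligand charge sum = -2.
With Mn in oxidation state +2, the complex ion is [Mn...].

[Mn(bipy)Cl(gly)(PPh3)]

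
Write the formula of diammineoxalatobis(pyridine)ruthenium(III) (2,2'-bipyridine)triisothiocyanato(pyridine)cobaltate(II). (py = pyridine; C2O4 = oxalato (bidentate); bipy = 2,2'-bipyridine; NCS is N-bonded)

[Ru(C2O4)(NH3)2(py)2][Co(bipy)(NCS)3(py)]

Cation [Ru…]: ligand charges -2, Ru(III) ⇒ ion charge 1+.
Anion [Co…]: ligand charges -3, Co(II) ⇒ ion charge 1−.
One 1+ cation balances one 1− anion.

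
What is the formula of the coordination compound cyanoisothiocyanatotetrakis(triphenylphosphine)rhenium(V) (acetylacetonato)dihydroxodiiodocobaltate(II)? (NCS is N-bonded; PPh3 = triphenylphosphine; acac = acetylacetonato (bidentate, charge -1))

Cation [Re…]: ligand charges -2, Re(V) ⇒ ion charge 3+.
Anion [Co…]: ligand charges -5, Co(II) ⇒ ion charge 3−.
One 3+ cation balances one 3− anion.

[Re(CN)(NCS)(PPh3)4][Co(acac)I2(OH)2]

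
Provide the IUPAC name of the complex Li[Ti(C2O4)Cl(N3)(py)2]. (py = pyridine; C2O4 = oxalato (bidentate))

lithium azidochlorooxalatobis(pyridine)titanate(III)

The 1 lithium counter-ion carries a total charge of +1, so each complex ion is 1−.
Ligand charges: 2×pyridine (neutral), 1×chloro (-1 each), 1×azido (-1 each), 1×oxalato (-2 each); total -4. So Ti + (-4) = 1−, giving Ti = +3.
Ligands are named alphabetically: azido before chloro before oxalato before pyridine.
The complex ion is anionic, so titanium takes the -ate form titanate(III).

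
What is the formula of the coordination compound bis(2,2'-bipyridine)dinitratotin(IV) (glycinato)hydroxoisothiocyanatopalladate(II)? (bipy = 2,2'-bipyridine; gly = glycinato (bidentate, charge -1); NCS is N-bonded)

[Sn(bipy)2(NO3)2][Pd(gly)(NCS)(OH)]2

Cation [Sn…]: ligand charges -2, Sn(IV) ⇒ ion charge 2+.
Anion [Pd…]: ligand charges -3, Pd(II) ⇒ ion charge 1−.
One 2+ cation requires 2 of the 1− anion.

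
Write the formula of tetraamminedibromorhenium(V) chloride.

[ReBr2(NH3)4]Cl3

Ligands: 4 ammine (NH3, neutral), 2 bromo (Br, -1). Ligand charge sum = -2.
With Re in oxidation state +5, the complex ion is [Re...]^3+.
Charge balance with chloride (-1) requires 1 complex ion per 3 chloride.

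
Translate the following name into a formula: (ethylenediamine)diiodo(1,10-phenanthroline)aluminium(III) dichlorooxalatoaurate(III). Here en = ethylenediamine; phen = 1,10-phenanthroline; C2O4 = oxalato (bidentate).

Cation [Al…]: ligand charges -2, Al(III) ⇒ ion charge 1+.
Anion [Au…]: ligand charges -4, Au(III) ⇒ ion charge 1−.
One 1+ cation balances one 1− anion.

[Al(en)I2(phen)][Au(C2O4)Cl2]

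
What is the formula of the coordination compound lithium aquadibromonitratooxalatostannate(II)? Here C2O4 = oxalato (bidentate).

Li3[SnBr2(C2O4)(H2O)(NO3)]

Ligands: 1 oxalato (C2O4, -2), 1 nitrato (NO3, -1), 2 bromo (Br, -1), 1 aqua (H2O, neutral). Ligand charge sum = -5.
With Sn in oxidation state +2, the complex ion is [Sn...]^3−.
Charge balance with lithium (+1) requires 1 complex ion per 3 lithium.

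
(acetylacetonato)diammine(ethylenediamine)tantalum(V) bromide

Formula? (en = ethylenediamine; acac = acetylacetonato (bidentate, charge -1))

[Ta(acac)(en)(NH3)2]Br4

Ligands: 2 ammine (NH3, neutral), 1 ethylenediamine (en, neutral), 1 acetylacetonato (acac, -1). Ligand charge sum = -1.
With Ta in oxidation state +5, the complex ion is [Ta...]^4+.
Charge balance with bromide (-1) requires 1 complex ion per 4 bromide.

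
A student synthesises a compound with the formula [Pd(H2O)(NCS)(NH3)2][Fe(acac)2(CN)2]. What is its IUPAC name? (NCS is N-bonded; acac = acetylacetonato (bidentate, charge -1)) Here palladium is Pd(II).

diammineaquaisothiocyanatopalladium(II) bis(acetylacetonato)dicyanoferrate(III)

Both ions are complex: the cation is named first with the plain metal name, the anion second with the -ate form; each ion's ligands are alphabetised independently.
Pd is given as +2; the cation's ligand charges sum to -1, so the complex cation is 1+.
A 1:1 salt means the anion carries the equal and opposite charge, 1−.
Anion: ligand charges sum to -4; for the ion to be 1−, Fe = +3.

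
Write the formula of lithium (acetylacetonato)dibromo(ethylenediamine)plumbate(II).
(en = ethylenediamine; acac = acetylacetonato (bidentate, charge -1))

Ligands: 1 ethylenediamine (en, neutral), 1 acetylacetonato (acac, -1), 2 bromo (Br, -1). Ligand charge sum = -3.
Charge balance with lithium (+1) requires 1 complex ion per 1 lithium.

Li[Pb(acac)Br2(en)]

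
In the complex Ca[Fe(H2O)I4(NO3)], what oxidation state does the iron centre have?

1 calcium outside the brackets (+2 each) → the complex ion is 2−.
Ligand charges: 4×I = -4; 1×NO3 = -1; 1×H2O neutral; sum -5.
Fe + (-5) = 2− ⇒ Fe is +3.

+3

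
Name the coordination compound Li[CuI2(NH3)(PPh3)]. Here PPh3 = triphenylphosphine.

The 1 lithium counter-ion carries a total charge of +1, so each complex ion is 1−.
Ligand charges: 1×triphenylphosphine (neutral), 2×iodo (-1 each), 1×ammine (neutral); total -2. So Cu + (-2) = 1−, giving Cu = +1.
The complex ion is anionic, so copper takes the -ate form cuprate(I).

lithium amminediiodo(triphenylphosphine)cuprate(I)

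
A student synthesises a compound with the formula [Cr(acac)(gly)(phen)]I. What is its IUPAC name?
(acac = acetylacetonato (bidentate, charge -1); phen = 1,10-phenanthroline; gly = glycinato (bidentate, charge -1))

(acetylacetonato)(glycinato)(1,10-phenanthroline)chromium(III) iodide

The 1 iodide counter-ion carries a total charge of -1, so each complex ion is 1+.
Ligand charges: 1×acetylacetonato (-1 each), 1×1,10-phenanthroline (neutral), 1×glycinato (-1 each); total -2. So Cr + (-2) = 1+, giving Cr = +3.
Ligands are named alphabetically: acetylacetonato before glycinato before phenanthroline.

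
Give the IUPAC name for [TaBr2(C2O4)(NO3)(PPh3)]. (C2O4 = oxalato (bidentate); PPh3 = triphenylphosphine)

There is no counter-ion, so the complex is neutral overall.
Ligand charges: 1×oxalato (-2 each), 1×nitrato (-1 each), 1×triphenylphosphine (neutral), 2×bromo (-1 each); total -5. So Ta + (-5) = 0, giving Ta = +5.
Ligands are named alphabetically: bromo before nitrato before oxalato before triphenylphosphine.

dibromonitratooxalato(triphenylphosphine)tantalum(V)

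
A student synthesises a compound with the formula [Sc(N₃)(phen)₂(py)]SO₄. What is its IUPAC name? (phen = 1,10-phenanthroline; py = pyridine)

azidobis(1,10-phenanthroline)(pyridine)scandium(III) sulfate

The 1 sulfate counter-ion carries a total charge of -2, so each complex ion is 2+.
Ligand charges: 2×1,10-phenanthroline (neutral), 1×pyridine (neutral), 1×azido (-1 each); total -1. So Sc + (-1) = 2+, giving Sc = +3.
Ligands are named alphabetically: azido before phenanthroline before pyridine.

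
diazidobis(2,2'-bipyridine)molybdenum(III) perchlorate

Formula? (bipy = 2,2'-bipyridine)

[Mo(bipy)2(N3)2]ClO4

Ligands: 2 azido (N3, -1), 2 2,2'-bipyridine (bipy, neutral). Ligand charge sum = -2.
With Mo in oxidation state +3, the complex ion is [Mo...]^1+.
Charge balance with perchlorate (-1) requires 1 complex ion per 1 perchlorate.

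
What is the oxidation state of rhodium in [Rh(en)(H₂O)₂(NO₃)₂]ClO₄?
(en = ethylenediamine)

1 perchlorate outside the brackets (-1 each) → the complex ion is 1+.
Ligand charges: 2×H2O neutral; 1×en neutral; 2×NO3 = -2; sum -2.
Rh + (-2) = 1+ ⇒ Rh is +3.

+3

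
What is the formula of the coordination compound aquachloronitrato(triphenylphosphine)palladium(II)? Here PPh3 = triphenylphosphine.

Ligands: 1 chloro (Cl, -1), 1 triphenylphosphine (PPh3, neutral), 1 aqua (H2O, neutral), 1 nitrato (NO3, -1). Ligand charge sum = -2.
With Pd in oxidation state +2, the complex ion is [Pd...].

[PdCl(H2O)(NO3)(PPh3)]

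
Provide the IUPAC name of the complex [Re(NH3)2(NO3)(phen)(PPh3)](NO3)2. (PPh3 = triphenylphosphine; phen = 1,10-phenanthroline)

diamminenitrato(1,10-phenanthroline)(triphenylphosphine)rhenium(III) nitrate

The 2 nitrate counter-ions carry a total charge of -2, so each complex ion is 2+.
Ligand charges: 1×triphenylphosphine (neutral), 2×ammine (neutral), 1×1,10-phenanthroline (neutral), 1×nitrato (-1 each); total -1. So Re + (-1) = 2+, giving Re = +3.
Ligands are named alphabetically: ammine before nitrato before phenanthroline before triphenylphosphine.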